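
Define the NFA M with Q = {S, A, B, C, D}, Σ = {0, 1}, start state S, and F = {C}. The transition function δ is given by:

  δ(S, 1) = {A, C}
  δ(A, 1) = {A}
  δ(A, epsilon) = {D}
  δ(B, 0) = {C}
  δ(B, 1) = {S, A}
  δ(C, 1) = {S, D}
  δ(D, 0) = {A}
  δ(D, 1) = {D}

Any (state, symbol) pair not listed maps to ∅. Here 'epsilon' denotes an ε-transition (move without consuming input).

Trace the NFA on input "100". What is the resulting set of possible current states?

Start in {S}.
Read '1': S→{A, C}; union {A, C}; ε-closure = {A, C, D}.
Read '0': A→∅, C→∅, D→{A}; union {A}; ε-closure = {A, D}.
Read '0': A→∅, D→{A}; union {A}; ε-closure = {A, D}.

{A, D}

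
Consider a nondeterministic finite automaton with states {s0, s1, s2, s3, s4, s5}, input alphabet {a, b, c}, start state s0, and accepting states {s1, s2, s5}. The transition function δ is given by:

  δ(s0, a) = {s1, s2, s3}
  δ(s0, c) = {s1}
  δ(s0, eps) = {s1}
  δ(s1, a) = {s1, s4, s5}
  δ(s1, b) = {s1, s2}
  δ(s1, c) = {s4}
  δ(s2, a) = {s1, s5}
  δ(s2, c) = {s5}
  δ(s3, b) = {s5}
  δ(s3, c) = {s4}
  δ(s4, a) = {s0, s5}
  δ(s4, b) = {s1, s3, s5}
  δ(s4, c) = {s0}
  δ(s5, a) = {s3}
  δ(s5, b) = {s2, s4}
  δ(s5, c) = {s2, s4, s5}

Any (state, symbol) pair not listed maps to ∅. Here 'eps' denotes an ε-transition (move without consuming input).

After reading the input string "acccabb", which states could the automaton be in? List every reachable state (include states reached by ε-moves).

Start: ε-closure({s0}) = {s0, s1}.
Read 'a': s0→{s1, s2, s3}, s1→{s1, s4, s5}; now {s1, s2, s3, s4, s5}.
Read 'c': s1→{s4}, s2→{s5}, s3→{s4}, s4→{s0}, s5→{s2, s4, s5}; union {s0, s2, s4, s5}; ε-closure = {s0, s1, s2, s4, s5}.
Read 'c': s0→{s1}, s1→{s4}, s2→{s5}, s4→{s0}, s5→{s2, s4, s5}; now {s0, s1, s2, s4, s5}.
Read 'c': s0→{s1}, s1→{s4}, s2→{s5}, s4→{s0}, s5→{s2, s4, s5}; now {s0, s1, s2, s4, s5}.
Read 'a': s0→{s1, s2, s3}, s1→{s1, s4, s5}, s2→{s1, s5}, s4→{s0, s5}, s5→{s3}; now {s0, s1, s2, s3, s4, s5}.
Read 'b': s0→∅, s1→{s1, s2}, s2→∅, s3→{s5}, s4→{s1, s3, s5}, s5→{s2, s4}; now {s1, s2, s3, s4, s5}.
Read 'b': s1→{s1, s2}, s2→∅, s3→{s5}, s4→{s1, s3, s5}, s5→{s2, s4}; now {s1, s2, s3, s4, s5}.

{s1, s2, s3, s4, s5}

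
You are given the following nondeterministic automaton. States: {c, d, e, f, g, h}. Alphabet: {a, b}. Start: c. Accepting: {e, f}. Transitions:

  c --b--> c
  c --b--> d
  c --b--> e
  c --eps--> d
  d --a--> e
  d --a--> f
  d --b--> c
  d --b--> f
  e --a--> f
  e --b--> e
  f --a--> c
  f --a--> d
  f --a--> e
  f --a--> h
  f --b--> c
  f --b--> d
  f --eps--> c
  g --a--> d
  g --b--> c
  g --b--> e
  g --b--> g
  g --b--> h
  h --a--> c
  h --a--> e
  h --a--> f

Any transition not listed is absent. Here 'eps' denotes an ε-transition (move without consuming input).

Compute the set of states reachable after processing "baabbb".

{c, d, e, f}

Start: ε-closure({c}) = {c, d}.
Read 'b': {c, d} → {c, d, e, f}.
Read 'a': {c, d, e, f} → {c, d, e, f, h}.
Read 'a': {c, d, e, f, h} → {c, d, e, f, h}.
Read 'b': {c, d, e, f, h} → {c, d, e, f}.
Read 'b': {c, d, e, f} → {c, d, e, f}.
Read 'b': {c, d, e, f} → {c, d, e, f}.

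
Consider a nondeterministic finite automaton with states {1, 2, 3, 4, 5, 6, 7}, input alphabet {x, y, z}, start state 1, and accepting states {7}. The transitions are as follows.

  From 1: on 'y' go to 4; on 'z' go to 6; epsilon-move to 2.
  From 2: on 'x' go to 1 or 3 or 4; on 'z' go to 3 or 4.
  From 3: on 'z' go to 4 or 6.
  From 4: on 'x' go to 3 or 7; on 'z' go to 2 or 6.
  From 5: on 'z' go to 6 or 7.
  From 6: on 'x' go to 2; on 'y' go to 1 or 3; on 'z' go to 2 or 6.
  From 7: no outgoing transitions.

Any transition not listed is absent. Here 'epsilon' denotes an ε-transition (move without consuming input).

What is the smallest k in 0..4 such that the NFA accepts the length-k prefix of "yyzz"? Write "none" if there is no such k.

Start: ε-closure({1}) = {1, 2}.
Read 'y': {1, 2} → {4}.
Read 'y': {4} → ∅.
The set is empty and remains empty for the remaining 2 symbols.
No reachable set along the way intersects F.

none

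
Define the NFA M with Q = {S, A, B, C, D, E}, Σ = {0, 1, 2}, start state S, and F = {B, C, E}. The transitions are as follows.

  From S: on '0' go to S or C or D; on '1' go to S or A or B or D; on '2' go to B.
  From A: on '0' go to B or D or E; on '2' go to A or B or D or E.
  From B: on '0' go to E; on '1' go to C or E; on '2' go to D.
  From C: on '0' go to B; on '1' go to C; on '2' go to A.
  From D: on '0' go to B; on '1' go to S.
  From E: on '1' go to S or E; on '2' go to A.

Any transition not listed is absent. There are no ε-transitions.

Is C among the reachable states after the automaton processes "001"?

Yes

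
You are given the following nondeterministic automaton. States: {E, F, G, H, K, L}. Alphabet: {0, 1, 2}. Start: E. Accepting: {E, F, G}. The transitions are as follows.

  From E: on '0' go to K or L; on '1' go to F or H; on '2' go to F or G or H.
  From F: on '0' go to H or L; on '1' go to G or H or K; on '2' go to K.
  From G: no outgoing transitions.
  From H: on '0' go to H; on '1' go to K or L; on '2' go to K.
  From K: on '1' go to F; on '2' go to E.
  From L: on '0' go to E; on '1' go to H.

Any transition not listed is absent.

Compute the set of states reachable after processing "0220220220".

{H, L}

Start in {E}.
Read '0': E→{K, L}; now {K, L}.
Read '2': K→{E}, L→∅; now {E}.
Read '2': E→{F, G, H}; now {F, G, H}.
Read '0': F→{H, L}, G→∅, H→{H}; now {H, L}.
Read '2': H→{K}, L→∅; now {K}.
Read '2': K→{E}; now {E}.
Read '0': E→{K, L}; now {K, L}.
Read '2': K→{E}, L→∅; now {E}.
Read '2': E→{F, G, H}; now {F, G, H}.
Read '0': F→{H, L}, G→∅, H→{H}; now {H, L}.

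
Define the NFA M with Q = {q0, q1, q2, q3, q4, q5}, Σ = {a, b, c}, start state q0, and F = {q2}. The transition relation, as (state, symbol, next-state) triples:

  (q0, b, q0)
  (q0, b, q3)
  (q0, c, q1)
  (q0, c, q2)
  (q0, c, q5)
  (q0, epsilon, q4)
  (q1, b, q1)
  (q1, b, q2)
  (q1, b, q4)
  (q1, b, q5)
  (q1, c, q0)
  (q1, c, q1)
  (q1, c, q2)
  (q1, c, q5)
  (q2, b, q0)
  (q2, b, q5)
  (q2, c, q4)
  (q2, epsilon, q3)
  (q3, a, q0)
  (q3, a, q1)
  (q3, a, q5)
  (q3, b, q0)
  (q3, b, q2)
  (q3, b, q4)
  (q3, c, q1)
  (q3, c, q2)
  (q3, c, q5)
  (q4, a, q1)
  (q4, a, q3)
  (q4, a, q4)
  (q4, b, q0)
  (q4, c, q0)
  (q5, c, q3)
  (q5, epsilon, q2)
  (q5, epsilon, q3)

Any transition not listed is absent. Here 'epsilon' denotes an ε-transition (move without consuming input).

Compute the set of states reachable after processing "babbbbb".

Start: ε-closure({q0}) = {q0, q4}.
Read 'b': q0→{q0, q3}, q4→{q0}; union {q0, q3}; ε-closure = {q0, q3, q4}.
Read 'a': q0→∅, q3→{q0, q1, q5}, q4→{q1, q3, q4}; union {q0, q1, q3, q4, q5}; ε-closure = {q0, q1, q2, q3, q4, q5}.
Read 'b': q0→{q0, q3}, q1→{q1, q2, q4, q5}, q2→{q0, q5}, q3→{q0, q2, q4}, q4→{q0}, q5→∅; now {q0, q1, q2, q3, q4, q5}.
Read 'b': q0→{q0, q3}, q1→{q1, q2, q4, q5}, q2→{q0, q5}, q3→{q0, q2, q4}, q4→{q0}, q5→∅; now {q0, q1, q2, q3, q4, q5}.
Read 'b': q0→{q0, q3}, q1→{q1, q2, q4, q5}, q2→{q0, q5}, q3→{q0, q2, q4}, q4→{q0}, q5→∅; now {q0, q1, q2, q3, q4, q5}.
Read 'b': q0→{q0, q3}, q1→{q1, q2, q4, q5}, q2→{q0, q5}, q3→{q0, q2, q4}, q4→{q0}, q5→∅; now {q0, q1, q2, q3, q4, q5}.
Read 'b': q0→{q0, q3}, q1→{q1, q2, q4, q5}, q2→{q0, q5}, q3→{q0, q2, q4}, q4→{q0}, q5→∅; now {q0, q1, q2, q3, q4, q5}.

{q0, q1, q2, q3, q4, q5}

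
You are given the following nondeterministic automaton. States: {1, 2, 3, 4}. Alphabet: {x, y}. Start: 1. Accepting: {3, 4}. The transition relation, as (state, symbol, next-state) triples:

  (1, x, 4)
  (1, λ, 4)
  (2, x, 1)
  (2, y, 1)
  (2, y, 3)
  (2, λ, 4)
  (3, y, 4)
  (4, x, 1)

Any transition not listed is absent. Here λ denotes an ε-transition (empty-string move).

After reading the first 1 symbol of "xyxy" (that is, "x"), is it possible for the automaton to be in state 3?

No

Start: ε-closure({1}) = {1, 4}.
Read 'x': {1, 4} → {1, 4}.
State 3 is not in {1, 4}.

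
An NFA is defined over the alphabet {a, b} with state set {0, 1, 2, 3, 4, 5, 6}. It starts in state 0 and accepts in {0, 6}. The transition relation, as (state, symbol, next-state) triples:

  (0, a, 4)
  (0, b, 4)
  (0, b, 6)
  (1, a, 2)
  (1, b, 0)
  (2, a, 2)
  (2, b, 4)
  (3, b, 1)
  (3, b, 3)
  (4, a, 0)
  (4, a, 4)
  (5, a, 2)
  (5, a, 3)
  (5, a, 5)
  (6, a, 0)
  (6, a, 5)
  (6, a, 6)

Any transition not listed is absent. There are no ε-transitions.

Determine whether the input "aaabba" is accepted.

Start in {0}.
Read 'a': {0} → {4}.
Read 'a': {4} → {0, 4}.
Read 'a': {0, 4} → {0, 4}.
Read 'b': {0, 4} → {4, 6}.
Read 'b': {4, 6} → ∅.
The set is empty and remains empty for the remaining 1 symbol.
The final set ∅ contains no accepting state.

No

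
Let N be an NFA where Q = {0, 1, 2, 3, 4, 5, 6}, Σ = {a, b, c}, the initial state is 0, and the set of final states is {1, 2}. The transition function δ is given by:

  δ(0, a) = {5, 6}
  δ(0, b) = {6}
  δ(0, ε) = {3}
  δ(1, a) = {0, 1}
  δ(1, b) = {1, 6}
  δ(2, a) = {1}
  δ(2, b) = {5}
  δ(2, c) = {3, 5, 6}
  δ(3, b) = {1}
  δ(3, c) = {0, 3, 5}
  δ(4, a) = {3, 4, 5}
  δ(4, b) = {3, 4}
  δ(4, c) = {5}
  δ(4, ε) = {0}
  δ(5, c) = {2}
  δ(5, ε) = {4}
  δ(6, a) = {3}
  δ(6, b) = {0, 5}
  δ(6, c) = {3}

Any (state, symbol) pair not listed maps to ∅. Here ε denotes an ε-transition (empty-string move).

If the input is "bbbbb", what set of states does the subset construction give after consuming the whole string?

{0, 1, 3, 4, 5, 6}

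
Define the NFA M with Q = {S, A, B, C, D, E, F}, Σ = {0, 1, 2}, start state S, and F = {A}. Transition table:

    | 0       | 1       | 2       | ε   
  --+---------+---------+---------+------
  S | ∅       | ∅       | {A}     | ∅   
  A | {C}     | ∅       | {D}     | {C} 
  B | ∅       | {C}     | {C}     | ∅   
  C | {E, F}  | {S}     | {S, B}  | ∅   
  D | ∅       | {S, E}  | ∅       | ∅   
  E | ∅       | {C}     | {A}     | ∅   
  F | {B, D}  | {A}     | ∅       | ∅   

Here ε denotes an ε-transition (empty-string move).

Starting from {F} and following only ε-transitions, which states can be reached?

{F}

Begin with {F}.
No ε-moves leave this set, so the closure equals the set itself.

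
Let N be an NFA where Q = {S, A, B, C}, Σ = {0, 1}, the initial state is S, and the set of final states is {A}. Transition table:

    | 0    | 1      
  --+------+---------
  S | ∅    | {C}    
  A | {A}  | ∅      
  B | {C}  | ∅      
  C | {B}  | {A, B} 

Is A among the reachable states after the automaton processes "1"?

No

Start in {S}.
Read '1': S→{C}; now {C}.
State A is not in {C}.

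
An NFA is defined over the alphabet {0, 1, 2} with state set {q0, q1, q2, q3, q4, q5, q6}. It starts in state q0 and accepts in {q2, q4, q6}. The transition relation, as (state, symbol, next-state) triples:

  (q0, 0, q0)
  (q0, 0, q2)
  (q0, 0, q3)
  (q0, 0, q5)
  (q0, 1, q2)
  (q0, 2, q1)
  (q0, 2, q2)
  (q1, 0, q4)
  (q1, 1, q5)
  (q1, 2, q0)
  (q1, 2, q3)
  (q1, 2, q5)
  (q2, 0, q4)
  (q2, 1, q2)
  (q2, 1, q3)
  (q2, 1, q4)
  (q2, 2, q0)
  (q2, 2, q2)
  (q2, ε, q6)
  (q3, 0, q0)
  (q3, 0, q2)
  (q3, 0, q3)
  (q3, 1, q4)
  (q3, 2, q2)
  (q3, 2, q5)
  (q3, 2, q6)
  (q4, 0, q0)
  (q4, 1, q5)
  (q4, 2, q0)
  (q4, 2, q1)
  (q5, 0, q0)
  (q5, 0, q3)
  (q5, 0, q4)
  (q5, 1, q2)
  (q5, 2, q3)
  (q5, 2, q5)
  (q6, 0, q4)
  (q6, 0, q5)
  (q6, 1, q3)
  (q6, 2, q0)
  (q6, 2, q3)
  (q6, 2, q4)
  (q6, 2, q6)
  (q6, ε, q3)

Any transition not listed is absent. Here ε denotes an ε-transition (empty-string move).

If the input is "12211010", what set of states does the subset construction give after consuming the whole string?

{q0, q2, q3, q4, q5, q6}

Start in {q0}.
Read '1': q0→{q2}; union {q2}; ε-closure = {q2, q3, q6}.
Read '2': q2→{q0, q2}, q3→{q2, q5, q6}, q6→{q0, q3, q4, q6}; now {q0, q2, q3, q4, q5, q6}.
Read '2': q0→{q1, q2}, q2→{q0, q2}, q3→{q2, q5, q6}, q4→{q0, q1}, q5→{q3, q5}, q6→{q0, q3, q4, q6}; now {q0, q1, q2, q3, q4, q5, q6}.
Read '1': q0→{q2}, q1→{q5}, q2→{q2, q3, q4}, q3→{q4}, q4→{q5}, q5→{q2}, q6→{q3}; union {q2, q3, q4, q5}; ε-closure = {q2, q3, q4, q5, q6}.
Read '1': q2→{q2, q3, q4}, q3→{q4}, q4→{q5}, q5→{q2}, q6→{q3}; union {q2, q3, q4, q5}; ε-closure = {q2, q3, q4, q5, q6}.
Read '0': q2→{q4}, q3→{q0, q2, q3}, q4→{q0}, q5→{q0, q3, q4}, q6→{q4, q5}; union {q0, q2, q3, q4, q5}; ε-closure = {q0, q2, q3, q4, q5, q6}.
Read '1': q0→{q2}, q2→{q2, q3, q4}, q3→{q4}, q4→{q5}, q5→{q2}, q6→{q3}; union {q2, q3, q4, q5}; ε-closure = {q2, q3, q4, q5, q6}.
Read '0': q2→{q4}, q3→{q0, q2, q3}, q4→{q0}, q5→{q0, q3, q4}, q6→{q4, q5}; union {q0, q2, q3, q4, q5}; ε-closure = {q0, q2, q3, q4, q5, q6}.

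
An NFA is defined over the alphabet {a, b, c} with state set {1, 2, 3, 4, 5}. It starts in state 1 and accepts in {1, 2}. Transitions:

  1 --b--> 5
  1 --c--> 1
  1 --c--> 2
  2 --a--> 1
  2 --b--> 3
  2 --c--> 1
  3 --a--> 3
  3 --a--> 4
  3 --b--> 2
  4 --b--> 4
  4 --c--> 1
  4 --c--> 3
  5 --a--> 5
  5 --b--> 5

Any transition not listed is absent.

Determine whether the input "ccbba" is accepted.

Yes

Start in {1}.
Read 'c': 1→{1, 2}; now {1, 2}.
Read 'c': 1→{1, 2}, 2→{1}; now {1, 2}.
Read 'b': 1→{5}, 2→{3}; now {3, 5}.
Read 'b': 3→{2}, 5→{5}; now {2, 5}.
Read 'a': 2→{1}, 5→{5}; now {1, 5}.
The final set {1, 5} contains the accepting state 1.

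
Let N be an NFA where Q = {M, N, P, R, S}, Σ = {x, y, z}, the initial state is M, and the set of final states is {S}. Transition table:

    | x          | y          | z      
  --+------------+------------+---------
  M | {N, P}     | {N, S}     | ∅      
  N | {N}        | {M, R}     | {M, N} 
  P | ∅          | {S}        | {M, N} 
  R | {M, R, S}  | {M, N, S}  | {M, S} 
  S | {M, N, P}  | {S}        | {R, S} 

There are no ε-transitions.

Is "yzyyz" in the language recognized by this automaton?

Yes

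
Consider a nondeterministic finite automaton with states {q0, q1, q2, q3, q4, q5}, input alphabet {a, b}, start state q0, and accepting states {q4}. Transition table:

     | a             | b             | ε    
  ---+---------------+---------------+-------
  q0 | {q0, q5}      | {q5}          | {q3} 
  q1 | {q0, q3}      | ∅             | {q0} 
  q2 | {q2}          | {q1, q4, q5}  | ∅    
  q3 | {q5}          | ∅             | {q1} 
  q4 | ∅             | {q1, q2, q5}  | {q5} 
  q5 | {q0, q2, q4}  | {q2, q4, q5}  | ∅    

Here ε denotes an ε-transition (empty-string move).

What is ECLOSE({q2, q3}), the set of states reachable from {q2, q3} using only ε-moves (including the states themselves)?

{q0, q1, q2, q3}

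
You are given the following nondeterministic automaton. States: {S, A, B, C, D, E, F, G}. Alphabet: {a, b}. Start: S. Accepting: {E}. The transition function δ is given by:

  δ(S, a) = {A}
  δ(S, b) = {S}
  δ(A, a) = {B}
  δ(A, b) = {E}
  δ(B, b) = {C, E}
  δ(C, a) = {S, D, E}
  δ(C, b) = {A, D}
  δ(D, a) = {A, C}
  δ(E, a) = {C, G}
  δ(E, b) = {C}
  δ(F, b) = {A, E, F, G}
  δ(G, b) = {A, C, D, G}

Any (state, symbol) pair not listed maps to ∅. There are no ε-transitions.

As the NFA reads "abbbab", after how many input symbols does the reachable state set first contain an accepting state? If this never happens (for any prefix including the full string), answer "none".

2

Start in {S}.
Read 'a': {S} → {A}.
Read 'b': {A} → {E}.
None of the earlier sets intersect F, but {E} does.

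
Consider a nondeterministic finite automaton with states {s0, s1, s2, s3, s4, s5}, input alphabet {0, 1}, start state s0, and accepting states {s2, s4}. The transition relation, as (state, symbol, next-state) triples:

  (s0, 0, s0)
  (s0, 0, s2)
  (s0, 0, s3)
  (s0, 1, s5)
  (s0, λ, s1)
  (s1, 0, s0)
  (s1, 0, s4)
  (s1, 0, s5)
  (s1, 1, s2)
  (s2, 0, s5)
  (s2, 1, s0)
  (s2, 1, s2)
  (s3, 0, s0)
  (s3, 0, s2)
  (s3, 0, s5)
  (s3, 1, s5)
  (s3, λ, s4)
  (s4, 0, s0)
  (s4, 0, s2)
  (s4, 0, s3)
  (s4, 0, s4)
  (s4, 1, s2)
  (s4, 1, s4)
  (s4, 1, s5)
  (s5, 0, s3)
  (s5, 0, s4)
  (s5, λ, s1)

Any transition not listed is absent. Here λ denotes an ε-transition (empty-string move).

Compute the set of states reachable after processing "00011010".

{s0, s1, s2, s3, s4, s5}

Start: ε-closure({s0}) = {s0, s1}.
Read '0': {s0, s1} → {s0, s1, s2, s3, s4, s5}.
Read '0': {s0, s1, s2, s3, s4, s5} → {s0, s1, s2, s3, s4, s5}.
Read '0': {s0, s1, s2, s3, s4, s5} → {s0, s1, s2, s3, s4, s5}.
Read '1': {s0, s1, s2, s3, s4, s5} → {s0, s1, s2, s4, s5}.
Read '1': {s0, s1, s2, s4, s5} → {s0, s1, s2, s4, s5}.
Read '0': {s0, s1, s2, s4, s5} → {s0, s1, s2, s3, s4, s5}.
Read '1': {s0, s1, s2, s3, s4, s5} → {s0, s1, s2, s4, s5}.
Read '0': {s0, s1, s2, s4, s5} → {s0, s1, s2, s3, s4, s5}.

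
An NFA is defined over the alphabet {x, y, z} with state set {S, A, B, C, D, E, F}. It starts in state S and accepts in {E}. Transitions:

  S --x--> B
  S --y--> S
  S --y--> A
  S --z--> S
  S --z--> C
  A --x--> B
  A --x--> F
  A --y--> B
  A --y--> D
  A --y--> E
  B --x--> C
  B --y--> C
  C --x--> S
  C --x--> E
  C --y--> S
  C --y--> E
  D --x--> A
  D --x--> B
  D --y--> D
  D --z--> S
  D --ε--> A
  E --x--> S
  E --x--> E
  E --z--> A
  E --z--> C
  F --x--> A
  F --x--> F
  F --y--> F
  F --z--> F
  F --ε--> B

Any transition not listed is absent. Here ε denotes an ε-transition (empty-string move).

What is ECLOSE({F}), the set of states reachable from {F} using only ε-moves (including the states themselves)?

Begin with {F}.
ε-move F → B; add B.

{B, F}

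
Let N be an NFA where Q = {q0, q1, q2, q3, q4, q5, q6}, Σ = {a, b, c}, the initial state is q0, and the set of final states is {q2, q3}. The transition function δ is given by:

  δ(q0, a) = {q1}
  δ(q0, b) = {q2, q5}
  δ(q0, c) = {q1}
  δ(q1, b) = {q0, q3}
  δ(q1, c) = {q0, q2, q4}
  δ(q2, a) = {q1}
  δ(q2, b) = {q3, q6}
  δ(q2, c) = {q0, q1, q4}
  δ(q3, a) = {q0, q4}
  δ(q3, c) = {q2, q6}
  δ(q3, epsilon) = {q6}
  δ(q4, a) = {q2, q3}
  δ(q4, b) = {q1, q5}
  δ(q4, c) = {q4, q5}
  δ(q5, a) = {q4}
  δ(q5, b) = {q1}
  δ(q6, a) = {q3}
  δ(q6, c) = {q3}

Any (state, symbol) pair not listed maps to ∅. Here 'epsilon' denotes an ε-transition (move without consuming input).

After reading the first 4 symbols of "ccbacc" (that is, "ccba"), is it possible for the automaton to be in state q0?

Yes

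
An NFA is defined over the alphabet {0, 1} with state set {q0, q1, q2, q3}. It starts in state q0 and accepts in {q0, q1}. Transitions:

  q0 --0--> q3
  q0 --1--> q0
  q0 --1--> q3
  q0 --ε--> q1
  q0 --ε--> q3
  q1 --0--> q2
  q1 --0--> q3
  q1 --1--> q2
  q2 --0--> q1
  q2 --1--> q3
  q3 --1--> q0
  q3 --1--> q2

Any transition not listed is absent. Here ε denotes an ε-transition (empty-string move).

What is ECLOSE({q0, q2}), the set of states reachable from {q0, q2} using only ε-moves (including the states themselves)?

Begin with {q0, q2}.
ε-move q0 → q1; add q1.
ε-move q0 → q3; add q3.

{q0, q1, q2, q3}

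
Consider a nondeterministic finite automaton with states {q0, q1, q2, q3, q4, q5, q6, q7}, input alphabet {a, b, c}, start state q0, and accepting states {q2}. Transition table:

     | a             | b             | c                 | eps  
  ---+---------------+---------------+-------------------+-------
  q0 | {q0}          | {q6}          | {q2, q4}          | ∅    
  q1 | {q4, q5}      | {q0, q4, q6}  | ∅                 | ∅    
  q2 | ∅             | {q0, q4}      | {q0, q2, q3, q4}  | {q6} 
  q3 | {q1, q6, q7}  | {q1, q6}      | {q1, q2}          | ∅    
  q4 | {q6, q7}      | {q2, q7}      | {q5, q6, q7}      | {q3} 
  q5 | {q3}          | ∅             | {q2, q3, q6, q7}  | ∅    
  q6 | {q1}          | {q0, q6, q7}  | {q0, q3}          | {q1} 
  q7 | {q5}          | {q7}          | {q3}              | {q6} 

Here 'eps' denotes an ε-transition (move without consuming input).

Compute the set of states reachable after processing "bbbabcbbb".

Start in {q0}.
Read 'b': {q0} → {q1, q6}.
Read 'b': {q1, q6} → {q0, q1, q3, q4, q6, q7}.
Read 'b': {q0, q1, q3, q4, q6, q7} → {q0, q1, q2, q3, q4, q6, q7}.
Read 'a': {q0, q1, q2, q3, q4, q6, q7} → {q0, q1, q3, q4, q5, q6, q7}.
Read 'b': {q0, q1, q3, q4, q5, q6, q7} → {q0, q1, q2, q3, q4, q6, q7}.
Read 'c': {q0, q1, q2, q3, q4, q6, q7} → {q0, q1, q2, q3, q4, q5, q6, q7}.
Read 'b': {q0, q1, q2, q3, q4, q5, q6, q7} → {q0, q1, q2, q3, q4, q6, q7}.
Read 'b': {q0, q1, q2, q3, q4, q6, q7} → {q0, q1, q2, q3, q4, q6, q7}.
Read 'b': {q0, q1, q2, q3, q4, q6, q7} → {q0, q1, q2, q3, q4, q6, q7}.

{q0, q1, q2, q3, q4, q6, q7}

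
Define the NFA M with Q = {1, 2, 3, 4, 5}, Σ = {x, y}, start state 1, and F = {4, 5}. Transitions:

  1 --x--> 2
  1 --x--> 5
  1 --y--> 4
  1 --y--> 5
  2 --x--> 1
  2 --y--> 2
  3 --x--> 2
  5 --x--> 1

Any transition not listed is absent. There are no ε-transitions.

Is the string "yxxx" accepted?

No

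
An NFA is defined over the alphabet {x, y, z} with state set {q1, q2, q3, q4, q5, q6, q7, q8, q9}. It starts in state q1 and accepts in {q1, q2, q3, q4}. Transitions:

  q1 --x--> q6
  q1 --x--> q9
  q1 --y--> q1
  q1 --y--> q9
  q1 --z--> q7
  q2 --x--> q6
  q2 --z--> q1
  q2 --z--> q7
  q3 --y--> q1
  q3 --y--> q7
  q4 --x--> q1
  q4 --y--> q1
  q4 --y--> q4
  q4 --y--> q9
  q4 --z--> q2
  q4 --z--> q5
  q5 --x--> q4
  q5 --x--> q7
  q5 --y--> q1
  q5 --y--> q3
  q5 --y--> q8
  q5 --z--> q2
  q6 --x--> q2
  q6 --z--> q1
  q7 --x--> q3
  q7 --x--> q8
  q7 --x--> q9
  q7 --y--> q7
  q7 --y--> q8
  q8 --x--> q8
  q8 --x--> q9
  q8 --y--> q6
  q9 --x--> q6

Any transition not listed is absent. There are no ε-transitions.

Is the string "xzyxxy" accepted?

Start in {q1}.
Read 'x': {q1} → {q6, q9}.
Read 'z': {q6, q9} → {q1}.
Read 'y': {q1} → {q1, q9}.
Read 'x': {q1, q9} → {q6, q9}.
Read 'x': {q6, q9} → {q2, q6}.
Read 'y': {q2, q6} → ∅.
The final set ∅ contains no accepting state.

No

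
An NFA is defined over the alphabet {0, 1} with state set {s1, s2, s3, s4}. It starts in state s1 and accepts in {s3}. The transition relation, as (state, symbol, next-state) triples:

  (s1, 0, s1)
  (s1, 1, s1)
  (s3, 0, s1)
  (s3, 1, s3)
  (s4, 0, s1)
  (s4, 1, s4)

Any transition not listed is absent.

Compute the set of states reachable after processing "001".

Start in {s1}.
Read '0': s1→{s1}; now {s1}.
Read '0': s1→{s1}; now {s1}.
Read '1': s1→{s1}; now {s1}.

{s1}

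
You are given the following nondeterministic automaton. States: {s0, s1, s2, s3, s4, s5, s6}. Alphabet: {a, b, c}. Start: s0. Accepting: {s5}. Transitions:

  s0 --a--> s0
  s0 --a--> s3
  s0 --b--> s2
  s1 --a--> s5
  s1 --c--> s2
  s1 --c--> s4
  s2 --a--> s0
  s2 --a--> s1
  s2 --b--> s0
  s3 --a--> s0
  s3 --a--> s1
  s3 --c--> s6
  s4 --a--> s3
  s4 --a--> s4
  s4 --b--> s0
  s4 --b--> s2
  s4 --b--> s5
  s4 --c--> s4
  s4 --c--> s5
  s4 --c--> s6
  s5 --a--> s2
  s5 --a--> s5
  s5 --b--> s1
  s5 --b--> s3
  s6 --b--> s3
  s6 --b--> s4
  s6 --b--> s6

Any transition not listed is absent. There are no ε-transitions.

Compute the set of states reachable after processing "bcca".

∅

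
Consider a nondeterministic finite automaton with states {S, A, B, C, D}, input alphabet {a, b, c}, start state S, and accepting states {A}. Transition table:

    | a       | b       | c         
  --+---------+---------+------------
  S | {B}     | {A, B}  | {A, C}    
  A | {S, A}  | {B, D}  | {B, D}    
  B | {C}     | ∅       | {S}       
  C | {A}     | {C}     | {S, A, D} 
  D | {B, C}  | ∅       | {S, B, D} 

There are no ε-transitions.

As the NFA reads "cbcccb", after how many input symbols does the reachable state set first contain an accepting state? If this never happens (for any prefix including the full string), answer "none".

1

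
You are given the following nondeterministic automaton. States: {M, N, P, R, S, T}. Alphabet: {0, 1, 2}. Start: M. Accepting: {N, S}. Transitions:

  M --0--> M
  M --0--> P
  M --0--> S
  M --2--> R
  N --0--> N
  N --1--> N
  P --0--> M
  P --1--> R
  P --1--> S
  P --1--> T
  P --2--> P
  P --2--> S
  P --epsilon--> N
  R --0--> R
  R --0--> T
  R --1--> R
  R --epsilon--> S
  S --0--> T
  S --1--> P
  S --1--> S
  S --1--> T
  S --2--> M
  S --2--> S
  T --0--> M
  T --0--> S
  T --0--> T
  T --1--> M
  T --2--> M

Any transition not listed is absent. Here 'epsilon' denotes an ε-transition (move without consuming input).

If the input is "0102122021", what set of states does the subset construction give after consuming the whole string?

{N, P, R, S, T}

Start in {M}.
Read '0': M→{M, P, S}; union {M, P, S}; ε-closure = {M, N, P, S}.
Read '1': M→∅, N→{N}, P→{R, S, T}, S→{P, S, T}; now {N, P, R, S, T}.
Read '0': N→{N}, P→{M}, R→{R, T}, S→{T}, T→{M, S, T}; now {M, N, R, S, T}.
Read '2': M→{R}, N→∅, R→∅, S→{M, S}, T→{M}; now {M, R, S}.
Read '1': M→∅, R→{R}, S→{P, S, T}; union {P, R, S, T}; ε-closure = {N, P, R, S, T}.
Read '2': N→∅, P→{P, S}, R→∅, S→{M, S}, T→{M}; union {M, P, S}; ε-closure = {M, N, P, S}.
Read '2': M→{R}, N→∅, P→{P, S}, S→{M, S}; union {M, P, R, S}; ε-closure = {M, N, P, R, S}.
Read '0': M→{M, P, S}, N→{N}, P→{M}, R→{R, T}, S→{T}; now {M, N, P, R, S, T}.
Read '2': M→{R}, N→∅, P→{P, S}, R→∅, S→{M, S}, T→{M}; union {M, P, R, S}; ε-closure = {M, N, P, R, S}.
Read '1': M→∅, N→{N}, P→{R, S, T}, R→{R}, S→{P, S, T}; now {N, P, R, S, T}.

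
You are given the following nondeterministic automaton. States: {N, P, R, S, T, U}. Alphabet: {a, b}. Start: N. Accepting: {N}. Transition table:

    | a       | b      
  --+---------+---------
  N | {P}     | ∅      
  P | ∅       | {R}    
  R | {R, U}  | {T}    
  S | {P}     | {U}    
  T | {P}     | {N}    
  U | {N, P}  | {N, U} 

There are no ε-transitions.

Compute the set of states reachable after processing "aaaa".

Start in {N}.
Read 'a': N→{P}; now {P}.
Read 'a': P→∅; now ∅.
The set is empty and remains empty for the remaining 2 symbols.

∅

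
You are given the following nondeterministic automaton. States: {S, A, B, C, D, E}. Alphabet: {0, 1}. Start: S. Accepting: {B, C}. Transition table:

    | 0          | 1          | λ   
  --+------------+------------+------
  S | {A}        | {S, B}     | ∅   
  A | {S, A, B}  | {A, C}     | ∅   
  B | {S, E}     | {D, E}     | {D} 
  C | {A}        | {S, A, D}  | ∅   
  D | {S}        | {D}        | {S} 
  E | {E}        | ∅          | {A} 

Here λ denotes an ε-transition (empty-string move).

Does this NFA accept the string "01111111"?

Start in {S}.
Read '0': S→{A}; now {A}.
Read '1': A→{A, C}; now {A, C}.
Read '1': A→{A, C}, C→{S, A, D}; now {S, A, C, D}.
Read '1': S→{S, B}, A→{A, C}, C→{S, A, D}, D→{D}; now {S, A, B, C, D}.
Read '1': S→{S, B}, A→{A, C}, B→{D, E}, C→{S, A, D}, D→{D}; now {S, A, B, C, D, E}.
Read '1': S→{S, B}, A→{A, C}, B→{D, E}, C→{S, A, D}, D→{D}, E→∅; now {S, A, B, C, D, E}.
Read '1': S→{S, B}, A→{A, C}, B→{D, E}, C→{S, A, D}, D→{D}, E→∅; now {S, A, B, C, D, E}.
Read '1': S→{S, B}, A→{A, C}, B→{D, E}, C→{S, A, D}, D→{D}, E→∅; now {S, A, B, C, D, E}.
The final set {S, A, B, C, D, E} contains the accepting states B, C.

Yes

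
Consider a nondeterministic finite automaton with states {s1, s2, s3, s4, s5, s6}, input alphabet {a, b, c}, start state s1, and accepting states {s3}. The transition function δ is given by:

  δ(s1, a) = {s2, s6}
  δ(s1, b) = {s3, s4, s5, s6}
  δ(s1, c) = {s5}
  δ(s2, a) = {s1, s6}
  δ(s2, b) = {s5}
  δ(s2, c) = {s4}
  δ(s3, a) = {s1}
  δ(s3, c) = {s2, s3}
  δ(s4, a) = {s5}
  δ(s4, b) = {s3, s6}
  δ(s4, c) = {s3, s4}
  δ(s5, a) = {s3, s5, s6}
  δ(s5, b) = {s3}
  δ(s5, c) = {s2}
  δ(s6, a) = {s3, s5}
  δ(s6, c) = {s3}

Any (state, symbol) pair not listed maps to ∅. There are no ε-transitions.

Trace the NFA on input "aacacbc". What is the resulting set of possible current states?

Start in {s1}.
Read 'a': {s1} → {s2, s6}.
Read 'a': {s2, s6} → {s1, s3, s5, s6}.
Read 'c': {s1, s3, s5, s6} → {s2, s3, s5}.
Read 'a': {s2, s3, s5} → {s1, s3, s5, s6}.
Read 'c': {s1, s3, s5, s6} → {s2, s3, s5}.
Read 'b': {s2, s3, s5} → {s3, s5}.
Read 'c': {s3, s5} → {s2, s3}.

{s2, s3}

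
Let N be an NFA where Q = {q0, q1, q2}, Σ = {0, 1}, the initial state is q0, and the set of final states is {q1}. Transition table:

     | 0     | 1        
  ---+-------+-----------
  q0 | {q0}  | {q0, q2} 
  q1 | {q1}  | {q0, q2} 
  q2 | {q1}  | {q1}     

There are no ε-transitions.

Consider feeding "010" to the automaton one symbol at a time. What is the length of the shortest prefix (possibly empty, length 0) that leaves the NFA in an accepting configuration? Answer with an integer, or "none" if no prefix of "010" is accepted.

Start in {q0}.
Read '0': {q0} → {q0}.
Read '1': {q0} → {q0, q2}.
Read '0': {q0, q2} → {q0, q1}.
None of the earlier sets intersect F, but {q0, q1} does.

3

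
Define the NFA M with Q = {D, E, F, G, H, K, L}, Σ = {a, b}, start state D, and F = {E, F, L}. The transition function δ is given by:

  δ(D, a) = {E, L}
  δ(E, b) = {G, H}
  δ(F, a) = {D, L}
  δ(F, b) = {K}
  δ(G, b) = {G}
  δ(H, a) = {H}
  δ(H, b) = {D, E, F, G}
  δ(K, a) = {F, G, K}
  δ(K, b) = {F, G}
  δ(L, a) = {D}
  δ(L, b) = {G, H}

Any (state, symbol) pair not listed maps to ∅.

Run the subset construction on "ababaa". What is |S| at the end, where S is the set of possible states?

3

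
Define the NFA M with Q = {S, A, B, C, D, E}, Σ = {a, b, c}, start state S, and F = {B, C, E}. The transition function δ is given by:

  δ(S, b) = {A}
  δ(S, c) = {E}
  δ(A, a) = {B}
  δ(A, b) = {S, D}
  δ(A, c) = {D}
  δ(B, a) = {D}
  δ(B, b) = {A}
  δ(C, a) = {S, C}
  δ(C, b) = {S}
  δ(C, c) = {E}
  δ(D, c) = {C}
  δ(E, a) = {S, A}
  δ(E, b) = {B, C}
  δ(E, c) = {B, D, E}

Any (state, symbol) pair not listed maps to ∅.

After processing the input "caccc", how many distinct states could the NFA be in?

Start in {S}.
Read 'c': {S} → {E}.
Read 'a': {E} → {S, A}.
Read 'c': {S, A} → {D, E}.
Read 'c': {D, E} → {B, C, D, E}.
Read 'c': {B, C, D, E} → {B, C, D, E}.
That set has 4 states.

4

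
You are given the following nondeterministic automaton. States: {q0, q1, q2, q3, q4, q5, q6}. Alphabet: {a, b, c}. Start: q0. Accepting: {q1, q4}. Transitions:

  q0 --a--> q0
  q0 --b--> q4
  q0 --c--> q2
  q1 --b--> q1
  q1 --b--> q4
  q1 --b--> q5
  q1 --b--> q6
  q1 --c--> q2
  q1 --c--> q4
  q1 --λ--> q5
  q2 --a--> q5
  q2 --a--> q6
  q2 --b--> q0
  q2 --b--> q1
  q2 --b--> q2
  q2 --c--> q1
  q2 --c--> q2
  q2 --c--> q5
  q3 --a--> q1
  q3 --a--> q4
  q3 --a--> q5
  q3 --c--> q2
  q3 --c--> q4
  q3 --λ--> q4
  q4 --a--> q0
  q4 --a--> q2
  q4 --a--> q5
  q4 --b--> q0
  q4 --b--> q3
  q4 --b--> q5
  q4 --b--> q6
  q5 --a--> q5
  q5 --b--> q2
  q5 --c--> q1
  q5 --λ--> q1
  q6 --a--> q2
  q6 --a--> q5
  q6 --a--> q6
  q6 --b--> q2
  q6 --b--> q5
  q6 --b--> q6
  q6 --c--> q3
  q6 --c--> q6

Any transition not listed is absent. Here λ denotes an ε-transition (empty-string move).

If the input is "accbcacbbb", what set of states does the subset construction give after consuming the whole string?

Start in {q0}.
Read 'a': {q0} → {q0}.
Read 'c': {q0} → {q2}.
Read 'c': {q2} → {q1, q2, q5}.
Read 'b': {q1, q2, q5} → {q0, q1, q2, q4, q5, q6}.
Read 'c': {q0, q1, q2, q4, q5, q6} → {q1, q2, q3, q4, q5, q6}.
Read 'a': {q1, q2, q3, q4, q5, q6} → {q0, q1, q2, q4, q5, q6}.
Read 'c': {q0, q1, q2, q4, q5, q6} → {q1, q2, q3, q4, q5, q6}.
Read 'b': {q1, q2, q3, q4, q5, q6} → {q0, q1, q2, q3, q4, q5, q6}.
Read 'b': {q0, q1, q2, q3, q4, q5, q6} → {q0, q1, q2, q3, q4, q5, q6}.
Read 'b': {q0, q1, q2, q3, q4, q5, q6} → {q0, q1, q2, q3, q4, q5, q6}.

{q0, q1, q2, q3, q4, q5, q6}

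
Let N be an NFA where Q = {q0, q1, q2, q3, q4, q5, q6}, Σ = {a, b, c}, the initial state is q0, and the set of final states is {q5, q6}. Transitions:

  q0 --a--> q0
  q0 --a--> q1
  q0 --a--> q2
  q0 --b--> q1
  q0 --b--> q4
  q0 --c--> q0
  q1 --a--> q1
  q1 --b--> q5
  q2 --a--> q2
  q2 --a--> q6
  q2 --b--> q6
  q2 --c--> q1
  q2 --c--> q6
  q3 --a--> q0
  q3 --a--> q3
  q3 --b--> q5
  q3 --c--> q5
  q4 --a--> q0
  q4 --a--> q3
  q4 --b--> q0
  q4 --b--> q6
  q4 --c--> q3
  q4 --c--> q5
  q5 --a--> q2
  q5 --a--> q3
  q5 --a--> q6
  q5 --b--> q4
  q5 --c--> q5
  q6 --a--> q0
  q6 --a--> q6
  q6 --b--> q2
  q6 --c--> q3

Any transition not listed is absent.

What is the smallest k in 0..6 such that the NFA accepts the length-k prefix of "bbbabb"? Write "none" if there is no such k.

Start in {q0}.
Read 'b': q0→{q1, q4}; now {q1, q4}.
Read 'b': q1→{q5}, q4→{q0, q6}; now {q0, q5, q6}.
None of the earlier sets intersect F, but {q0, q5, q6} does.

2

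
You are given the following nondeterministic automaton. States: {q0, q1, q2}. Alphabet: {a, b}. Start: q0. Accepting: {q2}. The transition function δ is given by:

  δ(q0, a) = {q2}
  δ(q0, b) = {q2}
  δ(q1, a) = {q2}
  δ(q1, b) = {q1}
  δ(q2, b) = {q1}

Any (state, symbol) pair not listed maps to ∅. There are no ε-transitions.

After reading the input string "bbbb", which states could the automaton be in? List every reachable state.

Start in {q0}.
Read 'b': q0→{q2}; now {q2}.
Read 'b': q2→{q1}; now {q1}.
Read 'b': q1→{q1}; now {q1}.
Read 'b': q1→{q1}; now {q1}.

{q1}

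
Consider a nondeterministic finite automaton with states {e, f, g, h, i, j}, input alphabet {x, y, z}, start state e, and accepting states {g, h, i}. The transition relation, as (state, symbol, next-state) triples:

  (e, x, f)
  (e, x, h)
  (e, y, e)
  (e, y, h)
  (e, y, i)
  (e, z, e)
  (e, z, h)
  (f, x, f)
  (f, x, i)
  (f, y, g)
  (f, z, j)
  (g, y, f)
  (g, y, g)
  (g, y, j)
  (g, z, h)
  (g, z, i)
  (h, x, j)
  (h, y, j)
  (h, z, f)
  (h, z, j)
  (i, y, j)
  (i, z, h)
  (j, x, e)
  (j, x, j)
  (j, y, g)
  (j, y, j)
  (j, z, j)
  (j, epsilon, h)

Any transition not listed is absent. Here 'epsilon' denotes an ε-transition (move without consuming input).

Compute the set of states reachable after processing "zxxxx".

{e, f, h, i, j}

Start in {e}.
Read 'z': {e} → {e, h}.
Read 'x': {e, h} → {f, h, j}.
Read 'x': {f, h, j} → {e, f, h, i, j}.
Read 'x': {e, f, h, i, j} → {e, f, h, i, j}.
Read 'x': {e, f, h, i, j} → {e, f, h, i, j}.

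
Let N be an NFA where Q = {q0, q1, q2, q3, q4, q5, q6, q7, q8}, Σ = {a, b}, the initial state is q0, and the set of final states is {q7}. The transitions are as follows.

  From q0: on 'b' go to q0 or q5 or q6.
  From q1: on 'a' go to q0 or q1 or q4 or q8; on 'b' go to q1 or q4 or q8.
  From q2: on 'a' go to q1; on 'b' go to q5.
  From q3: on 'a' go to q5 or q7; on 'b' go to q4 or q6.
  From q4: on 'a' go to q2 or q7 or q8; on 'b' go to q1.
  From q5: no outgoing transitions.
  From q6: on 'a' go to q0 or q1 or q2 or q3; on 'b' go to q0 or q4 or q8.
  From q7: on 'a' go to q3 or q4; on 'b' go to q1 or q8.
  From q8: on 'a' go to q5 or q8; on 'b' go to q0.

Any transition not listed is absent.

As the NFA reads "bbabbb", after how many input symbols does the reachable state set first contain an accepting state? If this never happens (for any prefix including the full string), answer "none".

3

Start in {q0}.
Read 'b': q0→{q0, q5, q6}; now {q0, q5, q6}.
Read 'b': q0→{q0, q5, q6}, q5→∅, q6→{q0, q4, q8}; now {q0, q4, q5, q6, q8}.
Read 'a': q0→∅, q4→{q2, q7, q8}, q5→∅, q6→{q0, q1, q2, q3}, q8→{q5, q8}; now {q0, q1, q2, q3, q5, q7, q8}.
None of the earlier sets intersect F, but {q0, q1, q2, q3, q5, q7, q8} does.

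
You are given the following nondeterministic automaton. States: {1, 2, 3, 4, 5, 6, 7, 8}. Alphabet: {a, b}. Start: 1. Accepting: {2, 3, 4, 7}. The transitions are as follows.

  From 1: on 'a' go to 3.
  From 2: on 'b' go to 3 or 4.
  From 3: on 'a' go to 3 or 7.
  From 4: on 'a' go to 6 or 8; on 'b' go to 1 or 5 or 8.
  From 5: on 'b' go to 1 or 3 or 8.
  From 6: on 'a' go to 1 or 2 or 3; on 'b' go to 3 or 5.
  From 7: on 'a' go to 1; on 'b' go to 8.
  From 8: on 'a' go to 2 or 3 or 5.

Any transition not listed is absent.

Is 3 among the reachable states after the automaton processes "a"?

Yes

Start in {1}.
Read 'a': 1→{3}; now {3}.
State 3 is in {3}.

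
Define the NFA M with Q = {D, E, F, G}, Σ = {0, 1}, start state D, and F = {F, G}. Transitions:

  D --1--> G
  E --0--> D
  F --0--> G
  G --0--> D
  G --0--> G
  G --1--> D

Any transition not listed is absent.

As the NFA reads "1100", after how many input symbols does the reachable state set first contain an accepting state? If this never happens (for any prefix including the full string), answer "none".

1

Start in {D}.
Read '1': {D} → {G}.
None of the earlier sets intersect F, but {G} does.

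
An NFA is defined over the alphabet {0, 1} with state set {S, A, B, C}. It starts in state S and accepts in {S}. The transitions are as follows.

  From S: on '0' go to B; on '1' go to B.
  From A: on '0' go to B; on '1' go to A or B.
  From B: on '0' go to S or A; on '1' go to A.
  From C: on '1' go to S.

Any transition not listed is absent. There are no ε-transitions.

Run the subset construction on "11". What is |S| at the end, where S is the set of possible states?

1

Start in {S}.
Read '1': {S} → {B}.
Read '1': {B} → {A}.
That set has 1 state.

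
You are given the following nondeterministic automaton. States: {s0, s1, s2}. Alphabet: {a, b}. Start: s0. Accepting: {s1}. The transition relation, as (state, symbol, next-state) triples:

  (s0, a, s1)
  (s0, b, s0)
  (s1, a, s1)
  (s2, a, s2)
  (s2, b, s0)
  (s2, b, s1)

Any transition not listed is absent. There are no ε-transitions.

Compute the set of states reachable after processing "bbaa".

Start in {s0}.
Read 'b': s0→{s0}; now {s0}.
Read 'b': s0→{s0}; now {s0}.
Read 'a': s0→{s1}; now {s1}.
Read 'a': s1→{s1}; now {s1}.

{s1}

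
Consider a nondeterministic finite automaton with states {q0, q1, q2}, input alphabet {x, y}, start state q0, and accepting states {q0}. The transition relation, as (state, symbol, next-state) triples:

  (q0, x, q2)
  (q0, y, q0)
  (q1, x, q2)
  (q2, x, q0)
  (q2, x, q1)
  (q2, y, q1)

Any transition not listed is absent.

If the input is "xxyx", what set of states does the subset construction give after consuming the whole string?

Start in {q0}.
Read 'x': q0→{q2}; now {q2}.
Read 'x': q2→{q0, q1}; now {q0, q1}.
Read 'y': q0→{q0}, q1→∅; now {q0}.
Read 'x': q0→{q2}; now {q2}.

{q2}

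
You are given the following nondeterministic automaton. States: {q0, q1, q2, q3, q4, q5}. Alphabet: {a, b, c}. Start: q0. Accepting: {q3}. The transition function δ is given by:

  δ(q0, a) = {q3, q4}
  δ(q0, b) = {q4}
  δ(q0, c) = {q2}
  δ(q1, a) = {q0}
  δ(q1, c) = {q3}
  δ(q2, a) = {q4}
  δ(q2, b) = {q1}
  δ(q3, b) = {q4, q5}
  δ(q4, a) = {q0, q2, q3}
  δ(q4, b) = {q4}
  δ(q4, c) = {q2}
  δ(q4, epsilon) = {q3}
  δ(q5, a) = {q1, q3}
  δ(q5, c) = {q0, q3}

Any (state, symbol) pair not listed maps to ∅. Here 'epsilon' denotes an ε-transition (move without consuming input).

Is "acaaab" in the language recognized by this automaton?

Yes

Start in {q0}.
Read 'a': q0→{q3, q4}; now {q3, q4}.
Read 'c': q3→∅, q4→{q2}; now {q2}.
Read 'a': q2→{q4}; union {q4}; ε-closure = {q3, q4}.
Read 'a': q3→∅, q4→{q0, q2, q3}; now {q0, q2, q3}.
Read 'a': q0→{q3, q4}, q2→{q4}, q3→∅; now {q3, q4}.
Read 'b': q3→{q4, q5}, q4→{q4}; union {q4, q5}; ε-closure = {q3, q4, q5}.
The final set {q3, q4, q5} contains the accepting state q3.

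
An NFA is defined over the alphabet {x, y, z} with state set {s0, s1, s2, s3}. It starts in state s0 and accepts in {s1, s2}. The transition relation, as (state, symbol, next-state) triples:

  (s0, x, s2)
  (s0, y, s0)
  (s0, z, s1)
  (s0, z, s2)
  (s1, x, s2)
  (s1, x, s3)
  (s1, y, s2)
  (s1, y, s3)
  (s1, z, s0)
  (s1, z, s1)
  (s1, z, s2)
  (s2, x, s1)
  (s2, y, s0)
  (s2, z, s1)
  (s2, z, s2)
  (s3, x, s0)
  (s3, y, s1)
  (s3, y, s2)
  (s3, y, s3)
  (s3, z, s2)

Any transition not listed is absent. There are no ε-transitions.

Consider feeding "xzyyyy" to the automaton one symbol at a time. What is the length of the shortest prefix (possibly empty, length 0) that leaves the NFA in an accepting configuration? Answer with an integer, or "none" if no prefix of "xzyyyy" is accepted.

1

Start in {s0}.
Read 'x': s0→{s2}; now {s2}.
None of the earlier sets intersect F, but {s2} does.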